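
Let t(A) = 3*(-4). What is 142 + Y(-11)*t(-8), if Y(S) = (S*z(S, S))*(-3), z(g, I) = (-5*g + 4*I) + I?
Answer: 142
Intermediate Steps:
z(g, I) = -5*g + 5*I
t(A) = -12
Y(S) = 0 (Y(S) = (S*(-5*S + 5*S))*(-3) = (S*0)*(-3) = 0*(-3) = 0)
142 + Y(-11)*t(-8) = 142 + 0*(-12) = 142 + 0 = 142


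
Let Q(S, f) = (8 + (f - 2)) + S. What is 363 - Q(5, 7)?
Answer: 345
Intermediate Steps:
Q(S, f) = 6 + S + f (Q(S, f) = (8 + (-2 + f)) + S = (6 + f) + S = 6 + S + f)
363 - Q(5, 7) = 363 - (6 + 5 + 7) = 363 - 1*18 = 363 - 18 = 345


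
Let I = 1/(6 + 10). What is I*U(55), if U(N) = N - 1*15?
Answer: 5/2 ≈ 2.5000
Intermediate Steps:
U(N) = -15 + N (U(N) = N - 15 = -15 + N)
I = 1/16 ≈ 0.062500
I*U(55) = (-15 + 55)/16 = (1/16)*40 = 5/2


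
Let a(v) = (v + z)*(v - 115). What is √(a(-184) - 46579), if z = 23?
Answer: 2*√390 ≈ 39.497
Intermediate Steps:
a(v) = (-115 + v)*(23 + v) (a(v) = (v + 23)*(v - 115) = (23 + v)*(-115 + v) = (-115 + v)*(23 + v))
√(a(-184) - 46579) = √((-2645 + (-184)² - 92*(-184)) - 46579) = √((-2645 + 33856 + 16928) - 46579) = √(48139 - 46579) = √1560 = 2*√390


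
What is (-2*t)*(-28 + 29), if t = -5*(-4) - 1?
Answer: -38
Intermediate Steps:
t = 19 (t = 20 - 1 = 19)
(-2*t)*(-28 + 29) = (-2*19)*(-28 + 29) = -38*1 = -38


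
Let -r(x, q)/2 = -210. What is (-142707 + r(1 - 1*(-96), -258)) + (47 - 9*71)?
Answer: -142879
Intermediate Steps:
r(x, q) = 420 (r(x, q) = -2*(-210) = 420)
(-142707 + r(1 - 1*(-96), -258)) + (47 - 9*71) = (-142707 + 420) + (47 - 9*71) = -142287 + (47 - 639) = -142287 - 592 = -142879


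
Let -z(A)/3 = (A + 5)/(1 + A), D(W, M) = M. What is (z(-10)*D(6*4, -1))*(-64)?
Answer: -320/3 ≈ -106.67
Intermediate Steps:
z(A) = -3*(5 + A)/(1 + A) (z(A) = -3*(A + 5)/(1 + A) = -3*(5 + A)/(1 + A))
(z(-10)*D(6*4, -1))*(-64) = ((3*(-5 - 1*(-10))/(1 - 10))*(-1))*(-64) = ((3*(-5 + 10)/(-9))*(-1))*(-64) = ((3*(-⅑)*5)*(-1))*(-64) = -5/3*(-1)*(-64) = (5/3)*(-64) = -320/3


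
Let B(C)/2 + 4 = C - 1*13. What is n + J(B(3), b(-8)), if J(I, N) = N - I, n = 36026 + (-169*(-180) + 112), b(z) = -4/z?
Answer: 133173/2 ≈ 66587.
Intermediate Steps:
B(C) = -34 + 2*C (B(C) = -8 + 2*(C - 1*13) = -8 + 2*(C - 13) = -8 + 2*(-13 + C) = -8 + (-26 + 2*C) = -34 + 2*C)
n = 66558 (n = 36026 + (30420 + 112) = 36026 + 30532 = 66558)
n + J(B(3), b(-8)) = 66558 + (-4/(-8) - (-34 + 2*3)) = 66558 + (-4*(-⅛) - (-34 + 6)) = 66558 + (½ - 1*(-28)) = 66558 + (½ + 28) = 66558 + 57/2 = 133173/2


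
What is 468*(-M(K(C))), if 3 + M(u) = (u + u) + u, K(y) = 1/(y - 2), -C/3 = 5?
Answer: 25272/17 ≈ 1486.6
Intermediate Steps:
C = -15 (C = -3*5 = -15)
K(y) = 1/(-2 + y)
M(u) = -3 + 3*u (M(u) = -3 + ((u + u) + u) = -3 + (2*u + u) = -3 + 3*u)
468*(-M(K(C))) = 468*(-(-3 + 3/(-2 - 15))) = 468*(-(-3 + 3/(-17))) = 468*(-(-3 + 3*(-1/17))) = 468*(-(-3 - 3/17)) = 468*(-1*(-54/17)) = 468*(54/17) = 25272/17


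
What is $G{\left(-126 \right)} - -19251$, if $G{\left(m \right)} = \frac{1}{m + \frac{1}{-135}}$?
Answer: $\frac{327478626}{17011} \approx 19251.0$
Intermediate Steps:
$G{\left(m \right)} = \frac{1}{- \frac{1}{135} + m}$ ($G{\left(m \right)} = \frac{1}{m - \frac{1}{135}} = \frac{1}{- \frac{1}{135} + m}$)
$G{\left(-126 \right)} - -19251 = \frac{135}{-1 + 135 \left(-126\right)} - -19251 = \frac{135}{-1 - 17010} + 19251 = \frac{135}{-17011} + 19251 = 135 \left(- \frac{1}{17011}\right) + 19251 = - \frac{135}{17011} + 19251 = \frac{327478626}{17011}$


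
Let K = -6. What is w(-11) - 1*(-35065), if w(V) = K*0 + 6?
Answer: 35071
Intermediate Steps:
w(V) = 6 (w(V) = -6*0 + 6 = 0 + 6 = 6)
w(-11) - 1*(-35065) = 6 - 1*(-35065) = 6 + 35065 = 35071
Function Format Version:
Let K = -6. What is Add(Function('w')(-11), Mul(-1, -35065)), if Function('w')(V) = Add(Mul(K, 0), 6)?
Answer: 35071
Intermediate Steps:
Function('w')(V) = 6 (Function('w')(V) = Add(Mul(-6, 0), 6) = Add(0, 6) = 6)
Add(Function('w')(-11), Mul(-1, -35065)) = Add(6, Mul(-1, -35065)) = Add(6, 35065) = 35071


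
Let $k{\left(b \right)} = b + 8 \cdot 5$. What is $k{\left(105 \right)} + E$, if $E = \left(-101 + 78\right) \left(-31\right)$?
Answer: $858$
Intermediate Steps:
$E = 713$ ($E = \left(-23\right) \left(-31\right) = 713$)
$k{\left(b \right)} = 40 + b$ ($k{\left(b \right)} = b + 40 = 40 + b$)
$k{\left(105 \right)} + E = \left(40 + 105\right) + 713 = 145 + 713 = 858$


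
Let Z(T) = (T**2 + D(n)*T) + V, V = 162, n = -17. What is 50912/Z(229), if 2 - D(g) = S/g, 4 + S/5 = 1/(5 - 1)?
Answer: 80512/83511 ≈ 0.96409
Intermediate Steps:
S = -75/4 (S = -20 + 5/(5 - 1) = -20 + 5/4 = -75/4 ≈ -18.750)
D(g) = 2 + 75/(4*g) (D(g) = 2 - (-75)/(4*g) = 2 + 75/(4*g))
Z(T) = 162 + T**2 + 61*T/68 (Z(T) = (T**2 + (2 + (75/4)/(-17))*T) + 162 = (T**2 + (2 + (75/4)*(-1/17))*T) + 162 = (T**2 + (2 - 75/68)*T) + 162 = (T**2 + 61*T/68) + 162 = 162 + T**2 + 61*T/68)
50912/Z(229) = 50912/(162 + 229**2 + (61/68)*229) = 50912/(162 + 52441 + 13969/68) = 50912/(3590973/68) = 50912*(68/3590973) = 80512/83511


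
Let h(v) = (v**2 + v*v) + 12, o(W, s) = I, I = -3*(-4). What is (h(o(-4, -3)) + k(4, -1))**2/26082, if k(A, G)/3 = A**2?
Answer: 6728/1449 ≈ 4.6432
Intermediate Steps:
I = 12
o(W, s) = 12
h(v) = 12 + 2*v**2 (h(v) = (v**2 + v**2) + 12 = 2*v**2 + 12 = 12 + 2*v**2)
k(A, G) = 3*A**2
(h(o(-4, -3)) + k(4, -1))**2/26082 = ((12 + 2*12**2) + 3*4**2)**2/26082 = ((12 + 2*144) + 3*16)**2*(1/26082) = ((12 + 288) + 48)**2*(1/26082) = (300 + 48)**2*(1/26082) = 348**2*(1/26082) = 121104*(1/26082) = 6728/1449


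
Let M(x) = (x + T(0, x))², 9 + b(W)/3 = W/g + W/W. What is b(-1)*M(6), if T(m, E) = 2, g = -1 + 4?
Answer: -1600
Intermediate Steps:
g = 3
b(W) = -24 + W (b(W) = -27 + 3*(W/3 + W/W) = -27 + 3*(W*(⅓) + 1) = -27 + 3*(W/3 + 1) = -27 + 3*(1 + W/3) = -27 + (3 + W) = -24 + W)
M(x) = (2 + x)² (M(x) = (x + 2)² = (2 + x)²)
b(-1)*M(6) = (-24 - 1)*(2 + 6)² = -25*8² = -25*64 = -1600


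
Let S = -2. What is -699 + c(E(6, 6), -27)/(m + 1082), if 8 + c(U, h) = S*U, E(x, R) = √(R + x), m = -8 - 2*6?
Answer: -371173/531 - 2*√3/531 ≈ -699.01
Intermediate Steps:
m = -20 (m = -8 - 12 = -20)
c(U, h) = -8 - 2*U
-699 + c(E(6, 6), -27)/(m + 1082) = -699 + (-8 - 2*√(6 + 6))/(-20 + 1082) = -699 + (-8 - 4*√3)/1062 = -699 + (-4/531 - 2*√3/531) = -371173/531 - 2*√3/531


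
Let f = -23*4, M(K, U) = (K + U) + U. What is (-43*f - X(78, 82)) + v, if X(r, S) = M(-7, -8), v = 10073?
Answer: 14052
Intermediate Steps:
M(K, U) = K + 2*U
X(r, S) = -23 (X(r, S) = -7 + 2*(-8) = -7 - 16 = -23)
f = -92
(-43*f - X(78, 82)) + v = (-43*(-92) - 1*(-23)) + 10073 = (3956 + 23) + 10073 = 3979 + 10073 = 14052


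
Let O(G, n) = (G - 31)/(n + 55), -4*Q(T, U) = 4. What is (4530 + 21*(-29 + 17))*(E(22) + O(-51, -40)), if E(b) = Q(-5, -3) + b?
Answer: 332258/5 ≈ 66452.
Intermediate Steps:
Q(T, U) = -1 (Q(T, U) = -¼*4 = -1)
O(G, n) = (-31 + G)/(55 + n)
E(b) = -1 + b
(4530 + 21*(-29 + 17))*(E(22) + O(-51, -40)) = (4530 + 21*(-29 + 17))*((-1 + 22) + (-31 - 51)/(55 - 40)) = (4530 + 21*(-12))*(21 - 82/15) = (4530 - 252)*(21 + (1/15)*(-82)) = 4278*(21 - 82/15) = 4278*(233/15) = 332258/5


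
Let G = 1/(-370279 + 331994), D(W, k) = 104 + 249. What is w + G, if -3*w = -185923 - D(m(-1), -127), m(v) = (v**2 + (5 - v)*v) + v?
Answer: 2377192219/38285 ≈ 62092.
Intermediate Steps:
m(v) = v + v**2 + v*(5 - v) (m(v) = (v**2 + v*(5 - v)) + v = v + v**2 + v*(5 - v))
D(W, k) = 353
w = 62092 (w = -(-185923 - 1*353)/3 = -(-185923 - 353)/3 = -1/3*(-186276) = 62092)
G = -1/38285 (G = 1/(-38285) = -1/38285 ≈ -2.6120e-5)
w + G = 62092 - 1/38285 = 2377192219/38285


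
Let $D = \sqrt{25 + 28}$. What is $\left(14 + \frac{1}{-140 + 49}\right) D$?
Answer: $\frac{1273 \sqrt{53}}{91} \approx 101.84$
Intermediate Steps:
$D = \sqrt{53} \approx 7.2801$
$\left(14 + \frac{1}{-140 + 49}\right) D = \left(14 + \frac{1}{-140 + 49}\right) \sqrt{53} = \left(14 + \frac{1}{-91}\right) \sqrt{53} = \left(14 - \frac{1}{91}\right) \sqrt{53} = \frac{1273 \sqrt{53}}{91}$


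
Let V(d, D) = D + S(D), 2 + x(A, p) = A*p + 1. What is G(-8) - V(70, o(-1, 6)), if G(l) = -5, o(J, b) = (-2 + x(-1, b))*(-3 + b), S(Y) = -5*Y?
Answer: -113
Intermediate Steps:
x(A, p) = -1 + A*p (x(A, p) = -2 + (A*p + 1) = -2 + (1 + A*p) = -1 + A*p)
o(J, b) = (-3 + b)*(-3 - b) (o(J, b) = (-2 + (-1 - b))*(-3 + b) = (-3 - b)*(-3 + b) = (-3 + b)*(-3 - b))
V(d, D) = -4*D (V(d, D) = D - 5*D = -4*D)
G(-8) - V(70, o(-1, 6)) = -5 - (-4)*(9 - 1*6²) = -5 - (-4)*(9 - 1*36) = -5 - (-4)*(9 - 36) = -5 - (-4)*(-27) = -5 - 1*108 = -5 - 108 = -113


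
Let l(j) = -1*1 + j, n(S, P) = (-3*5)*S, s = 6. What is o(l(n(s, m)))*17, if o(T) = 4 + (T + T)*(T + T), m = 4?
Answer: 563176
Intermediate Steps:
n(S, P) = -15*S
l(j) = -1 + j
o(T) = 4 + 4*T² (o(T) = 4 + (2*T)*(2*T) = 4 + 4*T²)
o(l(n(s, m)))*17 = (4 + 4*(-1 - 15*6)²)*17 = (4 + 4*(-1 - 90)²)*17 = (4 + 4*(-91)²)*17 = (4 + 4*8281)*17 = (4 + 33124)*17 = 33128*17 = 563176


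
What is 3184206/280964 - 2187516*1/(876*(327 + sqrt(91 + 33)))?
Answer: 4039147477893/1095305140730 + 364586*sqrt(31)/7796765 ≈ 3.9480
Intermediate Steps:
3184206/280964 - 2187516*1/(876*(327 + sqrt(91 + 33))) = 3184206*(1/280964) - 2187516*1/(876*(327 + sqrt(124))) = 1592103/140482 - 2187516*1/(876*(327 + 2*sqrt(31))) = 1592103/140482 - 2187516/(286452 + 1752*sqrt(31))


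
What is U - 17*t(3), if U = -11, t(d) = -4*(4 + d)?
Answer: 465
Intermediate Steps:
t(d) = -16 - 4*d
U - 17*t(3) = -11 - 17*(-16 - 4*3) = -11 - 17*(-16 - 12) = -11 - 17*(-28) = -11 + 476 = 465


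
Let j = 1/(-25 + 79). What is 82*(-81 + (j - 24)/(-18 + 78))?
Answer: -2162627/324 ≈ -6674.8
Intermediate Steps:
j = 1/54 ≈ 0.018519
82*(-81 + (j - 24)/(-18 + 78)) = 82*(-81 + (1/54 - 24)/(-18 + 78)) = 82*(-81 - 1295/54/60) = 82*(-81 - 1295/54*1/60) = 82*(-81 - 259/648) = 82*(-52747/648) = -2162627/324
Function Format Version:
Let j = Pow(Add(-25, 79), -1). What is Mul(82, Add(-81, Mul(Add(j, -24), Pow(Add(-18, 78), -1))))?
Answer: Rational(-2162627, 324) ≈ -6674.8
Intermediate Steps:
j = Rational(1, 54) (j = Pow(54, -1) = Rational(1, 54) ≈ 0.018519)
Mul(82, Add(-81, Mul(Add(j, -24), Pow(Add(-18, 78), -1)))) = Mul(82, Add(-81, Mul(Add(Rational(1, 54), -24), Pow(Add(-18, 78), -1)))) = Mul(82, Add(-81, Mul(Rational(-1295, 54), Pow(60, -1)))) = Mul(82, Add(-81, Mul(Rational(-1295, 54), Rational(1, 60)))) = Mul(82, Add(-81, Rational(-259, 648))) = Mul(82, Rational(-52747, 648)) = Rational(-2162627, 324)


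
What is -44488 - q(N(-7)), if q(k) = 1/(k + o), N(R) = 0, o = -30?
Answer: -1334639/30 ≈ -44488.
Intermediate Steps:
q(k) = 1/(-30 + k) (q(k) = 1/(k - 30) = 1/(-30 + k))
-44488 - q(N(-7)) = -44488 - 1/(-30 + 0) = -44488 - 1/(-30) = -44488 - 1*(-1/30) = -44488 + 1/30 = -1334639/30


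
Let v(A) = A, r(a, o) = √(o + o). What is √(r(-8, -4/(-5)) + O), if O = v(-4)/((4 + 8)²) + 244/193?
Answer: √(41451575 + 13409640*√10)/5790 ≈ 1.5816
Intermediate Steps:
r(a, o) = √2*√o (r(a, o) = √(2*o) = √2*√o)
O = 8591/6948 (O = -4/(4 + 8)² + 244/193 = -4/(12²) + 244*(1/193) = -4/144 + 244/193 = -4*1/144 + 244/193 = -1/36 + 244/193 = 8591/6948 ≈ 1.2365)
√(r(-8, -4/(-5)) + O) = √(√2*√(-4/(-5)) + 8591/6948) = √(√2*√(-4*(-⅕)) + 8591/6948) = √(√2*√(⅘) + 8591/6948) = √(√2*(2*√5/5) + 8591/6948) = √(2*√10/5 + 8591/6948) = √(8591/6948 + 2*√10/5)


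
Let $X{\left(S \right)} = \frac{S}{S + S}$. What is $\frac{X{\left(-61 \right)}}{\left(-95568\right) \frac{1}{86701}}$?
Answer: $- \frac{86701}{191136} \approx -0.45361$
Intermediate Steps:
$X{\left(S \right)} = \frac{1}{2}$ ($X{\left(S \right)} = \frac{S}{2 S} = S \frac{1}{2 S} = \frac{1}{2}$)
$\frac{X{\left(-61 \right)}}{\left(-95568\right) \frac{1}{86701}} = \frac{1}{2 \left(- \frac{95568}{86701}\right)} = \frac{1}{2} \left(- \frac{86701}{95568}\right) = - \frac{86701}{191136}$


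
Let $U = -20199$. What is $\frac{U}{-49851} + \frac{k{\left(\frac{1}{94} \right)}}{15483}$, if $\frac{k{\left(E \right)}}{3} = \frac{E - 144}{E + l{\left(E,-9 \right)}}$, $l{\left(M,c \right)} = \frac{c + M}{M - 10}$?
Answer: $\frac{2581551907592}{6892472524353} \approx 0.37455$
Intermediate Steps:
$l{\left(M,c \right)} = \frac{M + c}{-10 + M}$
$k{\left(E \right)} = \frac{3 \left(-144 + E\right)}{E + \frac{-9 + E}{-10 + E}}$ ($k{\left(E \right)} = 3 \frac{E - 144}{E + \frac{E - 9}{-10 + E}} = 3 \frac{-144 + E}{E + \frac{-9 + E}{-10 + E}} = \frac{3 \left(-144 + E\right)}{E + \frac{-9 + E}{-10 + E}}$)
$\frac{U}{-49851} + \frac{k{\left(\frac{1}{94} \right)}}{15483} = - \frac{20199}{-49851} + \frac{3 \frac{1}{-9 + \frac{1}{94} + \frac{-10 + \frac{1}{94}}{94}} \left(-144 + \frac{1}{94}\right) \left(-10 + \frac{1}{94}\right)}{15483} = \left(-20199\right) \left(- \frac{1}{49851}\right) + \frac{3 \left(-144 + \frac{1}{94}\right) \left(-10 + \frac{1}{94}\right)}{-9 + \frac{1}{94} + \frac{-10 + \frac{1}{94}}{94}} \cdot \frac{1}{15483} = \frac{6733}{16617} + 3 \frac{1}{-9 + \frac{1}{94} + \frac{1}{94} \left(- \frac{939}{94}\right)} \left(- \frac{13535}{94}\right) \left(- \frac{939}{94}\right) \frac{1}{15483} = \frac{6733}{16617} + 3 \frac{1}{-9 + \frac{1}{94} - \frac{939}{8836}} \left(- \frac{13535}{94}\right) \left(- \frac{939}{94}\right) \frac{1}{15483} = \frac{6733}{16617} + 3 \frac{1}{- \frac{80369}{8836}} \left(- \frac{13535}{94}\right) \left(- \frac{939}{94}\right) \frac{1}{15483} = \frac{6733}{16617} + 3 \left(- \frac{8836}{80369}\right) \left(- \frac{13535}{94}\right) \left(- \frac{939}{94}\right) \frac{1}{15483} = \frac{6733}{16617} - \frac{12709365}{414784409} = \frac{2581551907592}{6892472524353}$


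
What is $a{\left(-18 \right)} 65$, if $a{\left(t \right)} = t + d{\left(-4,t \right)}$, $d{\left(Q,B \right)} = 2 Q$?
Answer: $-1690$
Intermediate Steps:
$a{\left(t \right)} = -8 + t$ ($a{\left(t \right)} = t + 2 \left(-4\right) = t - 8 = -8 + t$)
$a{\left(-18 \right)} 65 = \left(-8 - 18\right) 65 = \left(-26\right) 65 = -1690$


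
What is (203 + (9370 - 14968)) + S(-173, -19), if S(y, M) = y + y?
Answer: -5741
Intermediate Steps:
S(y, M) = 2*y
(203 + (9370 - 14968)) + S(-173, -19) = (203 + (9370 - 14968)) + 2*(-173) = (203 - 5598) - 346 = -5395 - 346 = -5741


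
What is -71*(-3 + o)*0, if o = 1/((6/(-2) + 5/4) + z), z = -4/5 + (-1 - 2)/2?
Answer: 0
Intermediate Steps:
z = -23/10 (z = -4*1/5 - 3*1/2 = -4/5 - 3/2 = -23/10 ≈ -2.3000)
o = -20/81 (o = 1/((6/(-2) + 5/4) - 23/10) = 1/((6*(-1/2) + 5*(1/4)) - 23/10) = 1/((-3 + 5/4) - 23/10) = 1/(-7/4 - 23/10) = 1/(-81/20) = -20/81 ≈ -0.24691)
-71*(-3 + o)*0 = -71*(-3 - 20/81)*0 = -(-18673)*0/81 = -71*0 = 0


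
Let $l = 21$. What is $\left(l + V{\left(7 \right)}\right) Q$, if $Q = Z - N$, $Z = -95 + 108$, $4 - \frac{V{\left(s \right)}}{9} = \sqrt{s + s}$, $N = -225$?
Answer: $13566 - 2142 \sqrt{14} \approx 5551.4$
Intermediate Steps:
$V{\left(s \right)} = 36 - 9 \sqrt{2} \sqrt{s}$ ($V{\left(s \right)} = 36 - 9 \sqrt{s + s} = 36 - 9 \sqrt{2 s} = 36 - 9 \sqrt{2} \sqrt{s}$)
$Z = 13$
$Q = 238$ ($Q = 13 - -225 = 13 + 225 = 238$)
$\left(l + V{\left(7 \right)}\right) Q = \left(21 + \left(36 - 9 \sqrt{2} \sqrt{7}\right)\right) 238 = \left(21 + \left(36 - 9 \sqrt{14}\right)\right) 238 = \left(57 - 9 \sqrt{14}\right) 238 = 13566 - 2142 \sqrt{14}$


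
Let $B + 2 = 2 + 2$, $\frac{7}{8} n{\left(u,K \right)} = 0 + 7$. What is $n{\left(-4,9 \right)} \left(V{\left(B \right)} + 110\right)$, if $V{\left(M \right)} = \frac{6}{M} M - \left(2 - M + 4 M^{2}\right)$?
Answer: $800$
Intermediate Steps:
$n{\left(u,K \right)} = 8$ ($n{\left(u,K \right)} = \frac{8 \left(0 + 7\right)}{7} = \frac{8}{7} \cdot 7 = 8$)
$B = 2$ ($B = -2 + \left(2 + 2\right) = -2 + 4 = 2$)
$V{\left(M \right)} = 4 + M - 4 M^{2}$ ($V{\left(M \right)} = 6 - \left(2 - M + 4 M^{2}\right) = 4 + M - 4 M^{2}$)
$n{\left(-4,9 \right)} \left(V{\left(B \right)} + 110\right) = 8 \left(\left(4 + 2 - 4 \cdot 2^{2}\right) + 110\right) = 8 \left(\left(4 + 2 - 16\right) + 110\right) = 8 \left(-10 + 110\right) = 8 \cdot 100 = 800$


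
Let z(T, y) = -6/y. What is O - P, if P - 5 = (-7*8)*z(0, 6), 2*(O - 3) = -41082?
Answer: -20599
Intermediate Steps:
O = -20538 (O = 3 + (½)*(-41082) = 3 - 20541 = -20538)
P = 61 (P = 5 + (-7*8)*(-6/6) = 5 - (-336)/6 = 5 - 56*(-1) = 5 + 56 = 61)
O - P = -20538 - 1*61 = -20538 - 61 = -20599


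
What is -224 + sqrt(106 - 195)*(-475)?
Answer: -224 - 475*I*sqrt(89) ≈ -224.0 - 4481.1*I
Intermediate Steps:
-224 + sqrt(106 - 195)*(-475) = -224 + sqrt(-89)*(-475) = -224 + (I*sqrt(89))*(-475) = -224 - 475*I*sqrt(89)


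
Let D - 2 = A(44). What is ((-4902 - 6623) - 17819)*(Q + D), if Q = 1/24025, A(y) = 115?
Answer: -82483812544/24025 ≈ -3.4332e+6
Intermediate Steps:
D = 117 (D = 2 + 115 = 117)
Q = 1/24025 ≈ 4.1623e-5
((-4902 - 6623) - 17819)*(Q + D) = ((-4902 - 6623) - 17819)*(1/24025 + 117) = (-11525 - 17819)*(2810926/24025) = -29344*2810926/24025 = -82483812544/24025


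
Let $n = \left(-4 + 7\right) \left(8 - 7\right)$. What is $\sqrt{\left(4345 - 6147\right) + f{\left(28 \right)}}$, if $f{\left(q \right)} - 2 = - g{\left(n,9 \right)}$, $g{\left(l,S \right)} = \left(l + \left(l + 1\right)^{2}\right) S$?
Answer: $3 i \sqrt{219} \approx 44.396 i$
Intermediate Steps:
$n = 3$ ($n = 3 \cdot 1 = 3$)
$g{\left(l,S \right)} = S \left(l + \left(1 + l\right)^{2}\right)$ ($g{\left(l,S \right)} = \left(l + \left(1 + l\right)^{2}\right) S = S \left(l + \left(1 + l\right)^{2}\right)$)
$f{\left(q \right)} = -169$ ($f{\left(q \right)} = 2 - 9 \left(3 + \left(1 + 3\right)^{2}\right) = 2 - 9 \left(3 + 4^{2}\right) = 2 - 9 \left(3 + 16\right) = 2 - 9 \cdot 19 = 2 - 171 = -169$)
$\sqrt{\left(4345 - 6147\right) + f{\left(28 \right)}} = \sqrt{\left(4345 - 6147\right) - 169} = \sqrt{-1802 - 169} = \sqrt{-1971} = 3 i \sqrt{219}$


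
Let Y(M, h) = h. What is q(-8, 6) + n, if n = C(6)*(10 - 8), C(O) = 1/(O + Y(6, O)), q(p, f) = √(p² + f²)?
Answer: 61/6 ≈ 10.167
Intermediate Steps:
q(p, f) = √(f² + p²)
C(O) = 1/(2*O) (C(O) = 1/(O + O) = 1/(2*O))
n = ⅙ (n = ((½)/6)*(10 - 8) = ((½)*(⅙))*2 = (1/12)*2 = ⅙ ≈ 0.16667)
q(-8, 6) + n = √(6² + (-8)²) + ⅙ = √(36 + 64) + ⅙ = √100 + ⅙ = 10 + ⅙ = 61/6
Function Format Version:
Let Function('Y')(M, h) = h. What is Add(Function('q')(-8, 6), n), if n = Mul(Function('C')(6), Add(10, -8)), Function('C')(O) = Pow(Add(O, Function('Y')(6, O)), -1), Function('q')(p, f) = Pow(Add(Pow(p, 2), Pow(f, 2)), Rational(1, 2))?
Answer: Rational(61, 6) ≈ 10.167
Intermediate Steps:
Function('q')(p, f) = Pow(Add(Pow(f, 2), Pow(p, 2)), Rational(1, 2))
Function('C')(O) = Mul(Rational(1, 2), Pow(O, -1)) (Function('C')(O) = Pow(Add(O, O), -1) = Pow(Mul(2, O), -1) = Mul(Rational(1, 2), Pow(O, -1)))
n = Rational(1, 6) (n = Mul(Mul(Rational(1, 2), Pow(6, -1)), Add(10, -8)) = Mul(Mul(Rational(1, 2), Rational(1, 6)), 2) = Mul(Rational(1, 12), 2) = Rational(1, 6) ≈ 0.16667)
Add(Function('q')(-8, 6), n) = Add(Pow(Add(Pow(6, 2), Pow(-8, 2)), Rational(1, 2)), Rational(1, 6)) = Add(Pow(Add(36, 64), Rational(1, 2)), Rational(1, 6)) = Add(Pow(100, Rational(1, 2)), Rational(1, 6)) = Add(10, Rational(1, 6)) = Rational(61, 6)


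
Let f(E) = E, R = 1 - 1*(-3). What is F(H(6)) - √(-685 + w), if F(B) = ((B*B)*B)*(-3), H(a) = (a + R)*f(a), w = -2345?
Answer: -648000 - I*√3030 ≈ -6.48e+5 - 55.045*I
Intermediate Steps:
R = 4 (R = 1 + 3 = 4)
H(a) = a*(4 + a) (H(a) = (a + 4)*a = (4 + a)*a = a*(4 + a))
F(B) = -3*B³ (F(B) = (B²*B)*(-3) = B³*(-3) = -3*B³)
F(H(6)) - √(-685 + w) = -3*216*(4 + 6)³ - √(-685 - 2345) = -3*(6*10)³ - √(-3030) = -3*60³ - I*√3030 = -3*216000 - I*√3030 = -648000 - I*√3030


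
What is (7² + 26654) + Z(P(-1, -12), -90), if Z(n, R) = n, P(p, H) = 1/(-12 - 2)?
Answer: 373841/14 ≈ 26703.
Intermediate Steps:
P(p, H) = -1/14 (P(p, H) = 1/(-14) = -1/14)
(7² + 26654) + Z(P(-1, -12), -90) = (7² + 26654) - 1/14 = (49 + 26654) - 1/14 = 26703 - 1/14 = 373841/14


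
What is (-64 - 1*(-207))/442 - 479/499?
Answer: -10797/16966 ≈ -0.63639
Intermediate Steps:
(-64 - 1*(-207))/442 - 479/499 = (-64 + 207)*(1/442) - 479*1/499 = 143*(1/442) - 479/499 = 11/34 - 479/499 = -10797/16966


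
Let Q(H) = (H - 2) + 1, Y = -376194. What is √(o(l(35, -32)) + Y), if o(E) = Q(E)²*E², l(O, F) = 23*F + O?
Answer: 13*√1432923090 ≈ 4.9210e+5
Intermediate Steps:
Q(H) = -1 + H (Q(H) = (-2 + H) + 1 = -1 + H)
l(O, F) = O + 23*F
o(E) = E²*(-1 + E)² (o(E) = (-1 + E)²*E² = E²*(-1 + E)²)
√(o(l(35, -32)) + Y) = √((35 + 23*(-32))²*(-1 + (35 + 23*(-32)))² - 376194) = √((35 - 736)²*(-1 + (35 - 736))² - 376194) = √((-701)²*(-1 - 701)² - 376194) = √(491401*(-702)² - 376194) = √(491401*492804 - 376194) = √(242164378404 - 376194) = √242164002210 = 13*√1432923090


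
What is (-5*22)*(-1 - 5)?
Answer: 660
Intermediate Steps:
(-5*22)*(-1 - 5) = -110*(-6) = 660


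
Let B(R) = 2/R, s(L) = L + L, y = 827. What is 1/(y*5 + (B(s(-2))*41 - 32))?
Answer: 2/8165 ≈ 0.00024495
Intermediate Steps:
s(L) = 2*L
1/(y*5 + (B(s(-2))*41 - 32)) = 1/(827*5 + ((2/((2*(-2))))*41 - 32)) = 1/(4135 + ((2/(-4))*41 - 32)) = 1/(4135 + ((2*(-1/4))*41 - 32)) = 1/(4135 + (-1/2*41 - 32)) = 1/(4135 + (-41/2 - 32)) = 1/(4135 - 105/2) = 1/(8165/2) = 2/8165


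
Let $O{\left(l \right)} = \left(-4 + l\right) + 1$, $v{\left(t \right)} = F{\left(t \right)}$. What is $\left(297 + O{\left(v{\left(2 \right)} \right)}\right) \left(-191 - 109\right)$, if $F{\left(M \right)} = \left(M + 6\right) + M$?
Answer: $-91200$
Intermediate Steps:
$F{\left(M \right)} = 6 + 2 M$ ($F{\left(M \right)} = \left(6 + M\right) + M = 6 + 2 M$)
$v{\left(t \right)} = 6 + 2 t$
$O{\left(l \right)} = -3 + l$
$\left(297 + O{\left(v{\left(2 \right)} \right)}\right) \left(-191 - 109\right) = \left(297 + \left(-3 + \left(6 + 2 \cdot 2\right)\right)\right) \left(-191 - 109\right) = \left(297 + \left(-3 + \left(6 + 4\right)\right)\right) \left(-300\right) = \left(297 + \left(-3 + 10\right)\right) \left(-300\right) = \left(297 + 7\right) \left(-300\right) = 304 \left(-300\right) = -91200$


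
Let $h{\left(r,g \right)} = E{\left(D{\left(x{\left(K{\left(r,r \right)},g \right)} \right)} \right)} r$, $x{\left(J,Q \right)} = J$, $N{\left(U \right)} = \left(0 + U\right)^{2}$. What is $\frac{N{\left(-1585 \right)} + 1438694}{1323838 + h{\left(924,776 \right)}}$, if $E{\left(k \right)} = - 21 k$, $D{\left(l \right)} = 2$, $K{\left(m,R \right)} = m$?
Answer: $\frac{232407}{75590} \approx 3.0746$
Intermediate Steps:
$N{\left(U \right)} = U^{2}$
$h{\left(r,g \right)} = - 42 r$ ($h{\left(r,g \right)} = \left(-21\right) 2 r = - 42 r$)
$\frac{N{\left(-1585 \right)} + 1438694}{1323838 + h{\left(924,776 \right)}} = \frac{\left(-1585\right)^{2} + 1438694}{1323838 - 38808} = \frac{2512225 + 1438694}{1323838 - 38808} = \frac{3950919}{1285030} = 3950919 \cdot \frac{1}{1285030} = \frac{232407}{75590}$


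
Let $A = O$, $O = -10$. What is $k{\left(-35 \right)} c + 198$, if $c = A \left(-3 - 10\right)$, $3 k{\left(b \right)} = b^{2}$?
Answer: $\frac{159844}{3} \approx 53281.0$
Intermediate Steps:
$A = -10$
$k{\left(b \right)} = \frac{b^{2}}{3}$
$c = 130$ ($c = - 10 \left(-3 - 10\right) = \left(-10\right) \left(-13\right) = 130$)
$k{\left(-35 \right)} c + 198 = \frac{\left(-35\right)^{2}}{3} \cdot 130 + 198 = \frac{1}{3} \cdot 1225 \cdot 130 + 198 = \frac{1225}{3} \cdot 130 + 198 = \frac{159250}{3} + 198 = \frac{159844}{3}$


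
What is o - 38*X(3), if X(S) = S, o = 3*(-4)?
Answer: -126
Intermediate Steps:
o = -12
o - 38*X(3) = -12 - 38*3 = -12 - 114 = -126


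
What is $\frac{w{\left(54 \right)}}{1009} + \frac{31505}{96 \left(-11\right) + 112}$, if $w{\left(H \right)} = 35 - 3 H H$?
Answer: $- \frac{40013617}{952496} \approx -42.009$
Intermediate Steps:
$w{\left(H \right)} = 35 - 3 H^{2}$
$\frac{w{\left(54 \right)}}{1009} + \frac{31505}{96 \left(-11\right) + 112} = \frac{35 - 3 \cdot 54^{2}}{1009} + \frac{31505}{96 \left(-11\right) + 112} = \left(35 - 8748\right) \frac{1}{1009} + \frac{31505}{-1056 + 112} = \left(35 - 8748\right) \frac{1}{1009} + \frac{31505}{-944} = \left(-8713\right) \frac{1}{1009} + 31505 \left(- \frac{1}{944}\right) = - \frac{8713}{1009} - \frac{31505}{944} = - \frac{40013617}{952496}$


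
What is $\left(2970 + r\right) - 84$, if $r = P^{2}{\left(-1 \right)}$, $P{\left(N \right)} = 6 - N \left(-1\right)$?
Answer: $2911$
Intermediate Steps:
$P{\left(N \right)} = 6 + N$ ($P{\left(N \right)} = 6 - - N = 6 + N$)
$r = 25$ ($r = \left(6 - 1\right)^{2} = 5^{2} = 25$)
$\left(2970 + r\right) - 84 = \left(2970 + 25\right) - 84 = 2995 - 84 = 2911$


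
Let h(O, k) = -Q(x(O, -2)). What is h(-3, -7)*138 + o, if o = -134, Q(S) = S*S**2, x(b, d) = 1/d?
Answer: -467/4 ≈ -116.75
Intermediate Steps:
Q(S) = S**3
h(O, k) = 1/8 (h(O, k) = -(1/(-2))**3 = -(-1/2)**3 = -1*(-1/8) = 1/8)
h(-3, -7)*138 + o = (1/8)*138 - 134 = 69/4 - 134 = -467/4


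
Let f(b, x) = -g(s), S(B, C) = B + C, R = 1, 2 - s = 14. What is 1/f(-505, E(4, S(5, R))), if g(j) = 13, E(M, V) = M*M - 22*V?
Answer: -1/13 ≈ -0.076923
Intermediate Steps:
s = -12 (s = 2 - 1*14 = 2 - 14 = -12)
E(M, V) = M² - 22*V
f(b, x) = -13 (f(b, x) = -1*13 = -13)
1/f(-505, E(4, S(5, R))) = 1/(-13) = -1/13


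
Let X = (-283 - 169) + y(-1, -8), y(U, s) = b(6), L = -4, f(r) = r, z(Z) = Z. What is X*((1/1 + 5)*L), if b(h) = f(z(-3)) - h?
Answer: 11064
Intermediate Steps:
b(h) = -3 - h
y(U, s) = -9 (y(U, s) = -3 - 1*6 = -3 - 6 = -9)
X = -461 (X = (-283 - 169) - 9 = -452 - 9 = -461)
X*((1/1 + 5)*L) = -461*(1/1 + 5)*(-4) = -461*(1 + 5)*(-4) = -2766*(-4) = -461*(-24) = 11064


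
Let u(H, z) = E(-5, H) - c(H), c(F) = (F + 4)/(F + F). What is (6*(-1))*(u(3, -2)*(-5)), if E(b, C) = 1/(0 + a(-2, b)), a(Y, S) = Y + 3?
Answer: -5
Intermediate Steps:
a(Y, S) = 3 + Y
E(b, C) = 1 (E(b, C) = 1/(0 + (3 - 2)) = 1/(0 + 1) = 1/1 = 1)
c(F) = (4 + F)/(2*F) (c(F) = (4 + F)/((2*F)) = (4 + F)*(1/(2*F)) = (4 + F)/(2*F))
u(H, z) = 1 - (4 + H)/(2*H)
(6*(-1))*(u(3, -2)*(-5)) = (6*(-1))*(((½)*(-4 + 3)/3)*(-5)) = -6*(½)*(⅓)*(-1)*(-5) = -(-1)*(-5) = -6*⅚ = -5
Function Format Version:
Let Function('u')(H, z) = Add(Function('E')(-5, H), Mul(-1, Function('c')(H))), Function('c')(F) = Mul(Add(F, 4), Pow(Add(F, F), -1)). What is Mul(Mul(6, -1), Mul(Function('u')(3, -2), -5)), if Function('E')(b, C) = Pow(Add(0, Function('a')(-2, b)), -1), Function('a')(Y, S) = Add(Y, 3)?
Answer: -5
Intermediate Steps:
Function('a')(Y, S) = Add(3, Y)
Function('E')(b, C) = 1 (Function('E')(b, C) = Pow(Add(0, Add(3, -2)), -1) = Pow(Add(0, 1), -1) = Pow(1, -1) = 1)
Function('c')(F) = Mul(Rational(1, 2), Pow(F, -1), Add(4, F)) (Function('c')(F) = Mul(Add(4, F), Pow(Mul(2, F), -1)) = Mul(Add(4, F), Mul(Rational(1, 2), Pow(F, -1))) = Mul(Rational(1, 2), Pow(F, -1), Add(4, F)))
Function('u')(H, z) = Add(1, Mul(Rational(-1, 2), Pow(H, -1), Add(4, H))) (Function('u')(H, z) = Add(1, Mul(-1, Mul(Rational(1, 2), Pow(H, -1), Add(4, H)))) = Add(1, Mul(Rational(-1, 2), Pow(H, -1), Add(4, H))))
Mul(Mul(6, -1), Mul(Function('u')(3, -2), -5)) = Mul(Mul(6, -1), Mul(Mul(Rational(1, 2), Pow(3, -1), Add(-4, 3)), -5)) = Mul(-6, Mul(Mul(Rational(1, 2), Rational(1, 3), -1), -5)) = Mul(-6, Mul(Rational(-1, 6), -5)) = Mul(-6, Rational(5, 6)) = -5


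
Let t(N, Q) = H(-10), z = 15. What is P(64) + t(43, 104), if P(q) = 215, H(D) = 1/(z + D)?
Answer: 1076/5 ≈ 215.20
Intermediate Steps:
H(D) = 1/(15 + D)
t(N, Q) = 1/5 (t(N, Q) = 1/(15 - 10) = 1/5)
P(64) + t(43, 104) = 215 + 1/5 = 1076/5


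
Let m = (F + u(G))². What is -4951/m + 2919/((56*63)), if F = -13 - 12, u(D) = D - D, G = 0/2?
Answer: -744893/105000 ≈ -7.0942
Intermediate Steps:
G = 0 (G = 0*(½) = 0)
u(D) = 0
F = -25
m = 625 (m = (-25 + 0)² = (-25)² = 625)
-4951/m + 2919/((56*63)) = -4951/625 + 2919/((56*63)) = -4951*1/625 + 2919/3528 = -4951/625 + 2919*(1/3528) = -4951/625 + 139/168 = -744893/105000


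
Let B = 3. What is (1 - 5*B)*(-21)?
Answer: 294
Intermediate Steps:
(1 - 5*B)*(-21) = (1 - 5*3)*(-21) = (1 - 15)*(-21) = -14*(-21) = 294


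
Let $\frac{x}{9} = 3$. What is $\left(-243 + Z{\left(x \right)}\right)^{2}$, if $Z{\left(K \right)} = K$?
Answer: $46656$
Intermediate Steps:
$x = 27$ ($x = 9 \cdot 3 = 27$)
$\left(-243 + Z{\left(x \right)}\right)^{2} = \left(-243 + 27\right)^{2} = \left(-216\right)^{2} = 46656$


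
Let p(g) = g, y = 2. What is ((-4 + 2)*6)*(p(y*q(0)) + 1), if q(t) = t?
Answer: -12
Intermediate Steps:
((-4 + 2)*6)*(p(y*q(0)) + 1) = ((-4 + 2)*6)*(2*0 + 1) = (-2*6)*(0 + 1) = -12*1 = -12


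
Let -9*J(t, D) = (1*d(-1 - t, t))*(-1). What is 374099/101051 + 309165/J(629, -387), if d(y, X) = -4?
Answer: -281171395339/404204 ≈ -6.9562e+5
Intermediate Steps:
J(t, D) = -4/9 (J(t, D) = -1*(-4)*(-1)/9 = -(-4)*(-1)/9 = -⅑*4 = -4/9)
374099/101051 + 309165/J(629, -387) = 374099/101051 + 309165/(-4/9) = 374099*(1/101051) + 309165*(-9/4) = 374099/101051 - 2782485/4 = -281171395339/404204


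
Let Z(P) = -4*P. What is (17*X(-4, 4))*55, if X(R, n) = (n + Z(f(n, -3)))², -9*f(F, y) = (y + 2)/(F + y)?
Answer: 957440/81 ≈ 11820.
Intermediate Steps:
f(F, y) = -(2 + y)/(9*(F + y)) (f(F, y) = -(y + 2)/(9*(F + y)) = -(2 + y)/(9*(F + y)))
X(R, n) = (n - 4/(9*(-3 + n)))² (X(R, n) = (n - 4*(-2 - 1*(-3))/(9*(n - 3)))² = (n - 4*(-2 + 3)/(9*(-3 + n)))² = (n - 4/(9*(-3 + n)))²)
(17*X(-4, 4))*55 = (17*(4 - 4/(9*(-3 + 4)))²)*55 = (17*(4 - 4/9/1)²)*55 = (17*(4 - 4/9*1)²)*55 = (17*(4 - 4/9)²)*55 = (17*(32/9)²)*55 = (17*(1024/81))*55 = (17408/81)*55 = 957440/81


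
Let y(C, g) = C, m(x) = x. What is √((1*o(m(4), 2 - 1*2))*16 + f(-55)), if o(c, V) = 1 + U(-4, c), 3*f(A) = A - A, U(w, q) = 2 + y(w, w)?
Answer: 4*I ≈ 4.0*I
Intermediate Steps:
U(w, q) = 2 + w
f(A) = 0 (f(A) = (A - A)/3 = (⅓)*0 = 0)
o(c, V) = -1 (o(c, V) = 1 + (2 - 4) = 1 - 2 = -1)
√((1*o(m(4), 2 - 1*2))*16 + f(-55)) = √((1*(-1))*16 + 0) = √(-1*16 + 0) = √(-16 + 0) = √(-16) = 4*I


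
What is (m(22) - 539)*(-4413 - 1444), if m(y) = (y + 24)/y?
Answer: 34591442/11 ≈ 3.1447e+6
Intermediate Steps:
m(y) = (24 + y)/y
(m(22) - 539)*(-4413 - 1444) = ((24 + 22)/22 - 539)*(-4413 - 1444) = ((1/22)*46 - 539)*(-5857) = (23/11 - 539)*(-5857) = -5906/11*(-5857) = 34591442/11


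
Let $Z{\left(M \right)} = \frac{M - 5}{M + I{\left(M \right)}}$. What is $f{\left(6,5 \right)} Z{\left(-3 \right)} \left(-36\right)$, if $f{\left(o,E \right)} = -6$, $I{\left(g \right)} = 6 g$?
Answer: $\frac{576}{7} \approx 82.286$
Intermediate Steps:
$Z{\left(M \right)} = \frac{-5 + M}{7 M}$ ($Z{\left(M \right)} = \frac{M - 5}{M + 6 M} = \frac{-5 + M}{7 M}$)
$f{\left(6,5 \right)} Z{\left(-3 \right)} \left(-36\right) = - 6 \frac{-5 - 3}{7 \left(-3\right)} \left(-36\right) = - 6 \cdot \frac{1}{7} \left(- \frac{1}{3}\right) \left(-8\right) \left(-36\right) = \left(-6\right) \frac{8}{21} \left(-36\right) = \left(- \frac{16}{7}\right) \left(-36\right) = \frac{576}{7}$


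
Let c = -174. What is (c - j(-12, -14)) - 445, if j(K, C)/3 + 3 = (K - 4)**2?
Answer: -1378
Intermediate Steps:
j(K, C) = -9 + 3*(-4 + K)**2 (j(K, C) = -9 + 3*(K - 4)**2 = -9 + 3*(-4 + K)**2)
(c - j(-12, -14)) - 445 = (-174 - (-9 + 3*(-4 - 12)**2)) - 445 = (-174 - (-9 + 3*(-16)**2)) - 445 = (-174 - (-9 + 3*256)) - 445 = (-174 - (-9 + 768)) - 445 = (-174 - 1*759) - 445 = (-174 - 759) - 445 = -933 - 445 = -1378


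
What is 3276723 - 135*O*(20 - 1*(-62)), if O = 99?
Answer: 2180793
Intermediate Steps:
3276723 - 135*O*(20 - 1*(-62)) = 3276723 - 135*99*(20 - 1*(-62)) = 3276723 - 13365*(20 + 62) = 3276723 - 13365*82 = 3276723 - 1*1095930 = 3276723 - 1095930 = 2180793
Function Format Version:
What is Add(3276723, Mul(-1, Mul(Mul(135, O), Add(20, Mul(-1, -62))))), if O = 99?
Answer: 2180793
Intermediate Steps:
Add(3276723, Mul(-1, Mul(Mul(135, O), Add(20, Mul(-1, -62))))) = Add(3276723, Mul(-1, Mul(Mul(135, 99), Add(20, Mul(-1, -62))))) = Add(3276723, Mul(-1, Mul(13365, Add(20, 62)))) = Add(3276723, Mul(-1, Mul(13365, 82))) = Add(3276723, Mul(-1, 1095930)) = Add(3276723, -1095930) = 2180793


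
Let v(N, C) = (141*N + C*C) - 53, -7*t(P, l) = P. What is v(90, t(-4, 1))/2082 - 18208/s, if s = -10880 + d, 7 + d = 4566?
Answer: 13087733/1462258 ≈ 8.9504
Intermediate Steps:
d = 4559 (d = -7 + 4566 = 4559)
t(P, l) = -P/7
v(N, C) = -53 + C² + 141*N (v(N, C) = (141*N + C²) - 53 = (C² + 141*N) - 53 = -53 + C² + 141*N)
s = -6321 (s = -10880 + 4559 = -6321)
v(90, t(-4, 1))/2082 - 18208/s = (-53 + (-⅐*(-4))² + 141*90)/2082 - 18208/(-6321) = (-53 + (4/7)² + 12690)*(1/2082) - 18208*(-1/6321) = (-53 + 16/49 + 12690)*(1/2082) + 18208/6321 = (619229/49)*(1/2082) + 18208/6321 = 619229/102018 + 18208/6321 = 13087733/1462258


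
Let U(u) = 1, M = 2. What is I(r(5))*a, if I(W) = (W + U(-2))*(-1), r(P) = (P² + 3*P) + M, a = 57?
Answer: -2451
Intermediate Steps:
r(P) = 2 + P² + 3*P (r(P) = (P² + 3*P) + 2 = 2 + P² + 3*P)
I(W) = -1 - W (I(W) = (W + 1)*(-1) = (1 + W)*(-1) = -1 - W)
I(r(5))*a = (-1 - (2 + 5² + 3*5))*57 = (-1 - (2 + 25 + 15))*57 = (-1 - 1*42)*57 = (-1 - 42)*57 = -43*57 = -2451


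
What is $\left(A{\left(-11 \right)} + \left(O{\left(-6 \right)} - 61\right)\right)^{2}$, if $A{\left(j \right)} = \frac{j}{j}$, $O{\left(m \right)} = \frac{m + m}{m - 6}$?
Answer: $3481$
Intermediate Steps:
$O{\left(m \right)} = \frac{2 m}{-6 + m}$
$A{\left(j \right)} = 1$
$\left(A{\left(-11 \right)} + \left(O{\left(-6 \right)} - 61\right)\right)^{2} = \left(1 - \left(61 + \frac{12}{-6 - 6}\right)\right)^{2} = \left(1 - \left(61 + \frac{12}{-12}\right)\right)^{2} = \left(1 - \left(61 + 12 \left(- \frac{1}{12}\right)\right)\right)^{2} = \left(1 + \left(1 - 61\right)\right)^{2} = \left(1 - 60\right)^{2} = \left(-59\right)^{2} = 3481$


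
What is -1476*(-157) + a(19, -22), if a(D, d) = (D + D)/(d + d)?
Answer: 5098085/22 ≈ 2.3173e+5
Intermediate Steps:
a(D, d) = D/d (a(D, d) = (2*D)/((2*d)) = (2*D)*(1/(2*d)) = D/d)
-1476*(-157) + a(19, -22) = -1476*(-157) + 19/(-22) = 231732 + 19*(-1/22) = 231732 - 19/22 = 5098085/22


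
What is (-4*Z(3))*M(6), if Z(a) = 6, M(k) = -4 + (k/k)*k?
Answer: -48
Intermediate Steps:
M(k) = -4 + k (M(k) = -4 + 1*k = -4 + k)
(-4*Z(3))*M(6) = (-4*6)*(-4 + 6) = -24*2 = -48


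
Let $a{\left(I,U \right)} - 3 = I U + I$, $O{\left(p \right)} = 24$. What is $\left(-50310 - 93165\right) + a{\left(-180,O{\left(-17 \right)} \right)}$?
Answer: $-147972$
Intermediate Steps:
$a{\left(I,U \right)} = 3 + I + I U$ ($a{\left(I,U \right)} = 3 + \left(I U + I\right) = 3 + \left(I + I U\right) = 3 + I + I U$)
$\left(-50310 - 93165\right) + a{\left(-180,O{\left(-17 \right)} \right)} = \left(-50310 - 93165\right) - 4497 = -143475 - 4497 = -147972$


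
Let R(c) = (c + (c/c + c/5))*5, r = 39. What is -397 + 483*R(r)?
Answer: 115040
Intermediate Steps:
R(c) = 5 + 6*c (R(c) = (c + (1 + c*(1/5)))*5 = (c + (1 + c/5))*5 = (1 + 6*c/5)*5 = 5 + 6*c)
-397 + 483*R(r) = -397 + 483*(5 + 6*39) = -397 + 483*(5 + 234) = -397 + 483*239 = -397 + 115437 = 115040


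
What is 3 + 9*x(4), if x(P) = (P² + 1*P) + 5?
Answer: 228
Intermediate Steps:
x(P) = 5 + P + P² (x(P) = (P² + P) + 5 = (P + P²) + 5 = 5 + P + P²)
3 + 9*x(4) = 3 + 9*(5 + 4 + 4²) = 3 + 9*(5 + 4 + 16) = 3 + 9*25 = 3 + 225 = 228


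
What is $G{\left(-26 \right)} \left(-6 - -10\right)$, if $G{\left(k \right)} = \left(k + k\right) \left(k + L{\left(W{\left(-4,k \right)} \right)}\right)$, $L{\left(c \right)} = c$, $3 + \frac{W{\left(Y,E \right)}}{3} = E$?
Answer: $23504$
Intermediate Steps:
$W{\left(Y,E \right)} = -9 + 3 E$
$G{\left(k \right)} = 2 k \left(-9 + 4 k\right)$ ($G{\left(k \right)} = \left(k + k\right) \left(k + \left(-9 + 3 k\right)\right) = 2 k \left(-9 + 4 k\right)$)
$G{\left(-26 \right)} \left(-6 - -10\right) = 2 \left(-26\right) \left(-9 + 4 \left(-26\right)\right) \left(-6 - -10\right) = 2 \left(-26\right) \left(-9 - 104\right) \left(-6 + 10\right) = 2 \left(-26\right) \left(-113\right) 4 = 5876 \cdot 4 = 23504$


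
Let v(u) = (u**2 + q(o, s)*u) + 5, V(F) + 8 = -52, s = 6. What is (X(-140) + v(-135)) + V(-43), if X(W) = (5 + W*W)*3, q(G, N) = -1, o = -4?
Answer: 77120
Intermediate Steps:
V(F) = -60 (V(F) = -8 - 52 = -60)
v(u) = 5 + u**2 - u (v(u) = (u**2 - u) + 5 = 5 + u**2 - u)
X(W) = 15 + 3*W**2 (X(W) = (5 + W**2)*3 = 15 + 3*W**2)
(X(-140) + v(-135)) + V(-43) = ((15 + 3*(-140)**2) + (5 + (-135)**2 - 1*(-135))) - 60 = ((15 + 3*19600) + (5 + 18225 + 135)) - 60 = ((15 + 58800) + 18365) - 60 = (58815 + 18365) - 60 = 77180 - 60 = 77120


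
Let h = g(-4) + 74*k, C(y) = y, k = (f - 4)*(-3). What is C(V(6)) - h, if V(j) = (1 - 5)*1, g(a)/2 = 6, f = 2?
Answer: -460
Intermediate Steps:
g(a) = 12 (g(a) = 2*6 = 12)
V(j) = -4 (V(j) = -4*1 = -4)
k = 6 (k = (2 - 4)*(-3) = -2*(-3) = 6)
h = 456 (h = 12 + 74*6 = 12 + 444 = 456)
C(V(6)) - h = -4 - 1*456 = -4 - 456 = -460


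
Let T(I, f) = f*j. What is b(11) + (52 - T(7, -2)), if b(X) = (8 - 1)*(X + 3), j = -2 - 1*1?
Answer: 144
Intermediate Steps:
j = -3 (j = -2 - 1 = -3)
T(I, f) = -3*f (T(I, f) = f*(-3) = -3*f)
b(X) = 21 + 7*X (b(X) = 7*(3 + X) = 21 + 7*X)
b(11) + (52 - T(7, -2)) = (21 + 7*11) + (52 - (-3)*(-2)) = (21 + 77) + (52 - 1*6) = 98 + (52 - 6) = 98 + 46 = 144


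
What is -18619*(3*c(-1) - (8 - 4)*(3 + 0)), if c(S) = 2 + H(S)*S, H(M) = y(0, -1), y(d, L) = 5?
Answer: 390999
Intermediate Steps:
H(M) = 5
c(S) = 2 + 5*S
-18619*(3*c(-1) - (8 - 4)*(3 + 0)) = -18619*(3*(2 + 5*(-1)) - (8 - 4)*(3 + 0)) = -18619*(3*(2 - 5) - 4*3) = -18619*(3*(-3) - 1*12) = -18619*(-9 - 12) = -18619*(-21) = 390999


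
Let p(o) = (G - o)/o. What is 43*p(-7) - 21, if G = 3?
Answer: -577/7 ≈ -82.429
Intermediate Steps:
p(o) = (3 - o)/o
43*p(-7) - 21 = 43*((3 - 1*(-7))/(-7)) - 21 = 43*(-(3 + 7)/7) - 21 = 43*(-⅐*10) - 21 = 43*(-10/7) - 21 = -430/7 - 21 = -577/7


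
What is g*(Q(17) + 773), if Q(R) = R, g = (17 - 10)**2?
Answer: 38710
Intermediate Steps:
g = 49 (g = 7**2 = 49)
g*(Q(17) + 773) = 49*(17 + 773) = 49*790 = 38710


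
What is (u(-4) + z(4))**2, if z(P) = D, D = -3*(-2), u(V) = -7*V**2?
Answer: 11236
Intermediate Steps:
D = 6
z(P) = 6
(u(-4) + z(4))**2 = (-7*(-4)**2 + 6)**2 = (-7*16 + 6)**2 = (-112 + 6)**2 = (-106)**2 = 11236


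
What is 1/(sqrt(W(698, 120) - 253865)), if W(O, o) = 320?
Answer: -I*sqrt(253545)/253545 ≈ -0.001986*I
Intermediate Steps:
1/(sqrt(W(698, 120) - 253865)) = 1/(sqrt(320 - 253865)) = 1/(sqrt(-253545)) = 1/(I*sqrt(253545)) = -I*sqrt(253545)/253545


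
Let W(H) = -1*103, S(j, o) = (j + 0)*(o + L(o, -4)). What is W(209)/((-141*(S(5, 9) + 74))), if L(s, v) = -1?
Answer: 103/16074 ≈ 0.0064079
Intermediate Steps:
S(j, o) = j*(-1 + o) (S(j, o) = (j + 0)*(o - 1) = j*(-1 + o))
W(H) = -103
W(209)/((-141*(S(5, 9) + 74))) = -103*(-1/(141*(5*(-1 + 9) + 74))) = -103*(-1/(141*(5*8 + 74))) = -103*(-1/(141*(40 + 74))) = -103/((-141*114)) = -103/(-16074) = -103*(-1/16074) = 103/16074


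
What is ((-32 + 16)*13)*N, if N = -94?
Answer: 19552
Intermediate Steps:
((-32 + 16)*13)*N = ((-32 + 16)*13)*(-94) = -16*13*(-94) = -208*(-94) = 19552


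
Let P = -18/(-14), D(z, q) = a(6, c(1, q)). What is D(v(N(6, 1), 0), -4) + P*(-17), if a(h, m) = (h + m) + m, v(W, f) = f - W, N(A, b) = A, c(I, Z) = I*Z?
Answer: -167/7 ≈ -23.857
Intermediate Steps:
a(h, m) = h + 2*m
D(z, q) = 6 + 2*q (D(z, q) = 6 + 2*(1*q) = 6 + 2*q)
P = 9/7 (P = -18*(-1/14) = 9/7 ≈ 1.2857)
D(v(N(6, 1), 0), -4) + P*(-17) = (6 + 2*(-4)) + (9/7)*(-17) = (6 - 8) - 153/7 = -2 - 153/7 = -167/7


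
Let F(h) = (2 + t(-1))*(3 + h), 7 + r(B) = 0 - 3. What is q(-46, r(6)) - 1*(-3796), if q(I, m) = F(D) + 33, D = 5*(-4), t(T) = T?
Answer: 3812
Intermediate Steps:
D = -20
r(B) = -10 (r(B) = -7 + (0 - 3) = -7 - 3 = -10)
F(h) = 3 + h (F(h) = (2 - 1)*(3 + h) = 1*(3 + h) = 3 + h)
q(I, m) = 16 (q(I, m) = (3 - 20) + 33 = -17 + 33 = 16)
q(-46, r(6)) - 1*(-3796) = 16 - 1*(-3796) = 16 + 3796 = 3812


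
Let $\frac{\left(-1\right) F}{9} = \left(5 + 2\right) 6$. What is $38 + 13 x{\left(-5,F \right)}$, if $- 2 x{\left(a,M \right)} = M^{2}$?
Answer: $-928708$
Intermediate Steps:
$F = -378$ ($F = - 9 \left(5 + 2\right) 6 = - 9 \cdot 7 \cdot 6 = \left(-9\right) 42 = -378$)
$x{\left(a,M \right)} = - \frac{M^{2}}{2}$
$38 + 13 x{\left(-5,F \right)} = 38 + 13 \left(- \frac{\left(-378\right)^{2}}{2}\right) = 38 + 13 \left(\left(- \frac{1}{2}\right) 142884\right) = 38 + 13 \left(-71442\right) = 38 - 928746 = -928708$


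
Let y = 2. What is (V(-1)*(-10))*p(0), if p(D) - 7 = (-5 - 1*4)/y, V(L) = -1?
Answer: 25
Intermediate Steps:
p(D) = 5/2 (p(D) = 7 + (-5 - 1*4)/2 = 7 + (-5 - 4)*(1/2) = 7 - 9*1/2 = 7 - 9/2 = 5/2)
(V(-1)*(-10))*p(0) = -1*(-10)*(5/2) = 10*(5/2) = 25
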